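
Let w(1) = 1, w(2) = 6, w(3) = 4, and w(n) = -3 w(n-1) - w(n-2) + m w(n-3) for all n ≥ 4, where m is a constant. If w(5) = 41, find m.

w(4) = -18 + m
w(5) = 50 + 3m
So 50 + 3m = 41, giving m = -3.

-3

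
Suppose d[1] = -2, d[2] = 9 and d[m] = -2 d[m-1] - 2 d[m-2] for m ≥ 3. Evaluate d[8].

d[3] = -2*9 - 2*(-2) = -14
d[4] = -2*(-14) - 2*9 = 10
d[5] = -2*10 - 2*(-14) = 8
d[6] = -2*8 - 2*10 = -36
d[7] = -2*(-36) - 2*8 = 56
d[8] = -2*56 - 2*(-36) = -40

-40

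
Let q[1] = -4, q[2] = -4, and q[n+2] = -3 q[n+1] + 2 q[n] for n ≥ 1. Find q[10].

q[3] = -3*(-4) + 2*(-4) = 4
q[4] = -3*4 + 2*(-4) = -20
q[5] = -3*(-20) + 2*4 = 68
q[6] = -3*68 + 2*(-20) = -244
q[7] = -3*(-244) + 2*68 = 868
q[8] = -3*868 + 2*(-244) = -3092
q[9] = -3*(-3092) + 2*868 = 11012
q[10] = -3*11012 + 2*(-3092) = -39220

-39220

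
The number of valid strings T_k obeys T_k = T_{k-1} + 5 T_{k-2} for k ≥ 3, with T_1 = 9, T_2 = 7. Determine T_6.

T_3 = 7 + 5(9) = 52
T_4 = 52 + 5(7) = 87
T_5 = 87 + 5(52) = 347
T_6 = 347 + 5(87) = 782

782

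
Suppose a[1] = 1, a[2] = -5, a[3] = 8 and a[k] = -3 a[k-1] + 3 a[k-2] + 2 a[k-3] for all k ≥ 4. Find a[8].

a[4] = -3·8 + 3·(-5) + 2·1 = -37
a[5] = -3·(-37) + 3·8 + 2·(-5) = 125
a[6] = -3·125 + 3·(-37) + 2·8 = -470
a[7] = -3·(-470) + 3·125 + 2·(-37) = 1711
a[8] = -3·1711 + 3·(-470) + 2·125 = -6293

-6293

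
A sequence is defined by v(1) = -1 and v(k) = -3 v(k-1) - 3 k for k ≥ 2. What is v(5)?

v(2) = -3*(-1) - 6 = -3
v(3) = -3*(-3) - 9 = 0
v(4) = -3*0 - 12 = -12
v(5) = -3*(-12) - 15 = 21

21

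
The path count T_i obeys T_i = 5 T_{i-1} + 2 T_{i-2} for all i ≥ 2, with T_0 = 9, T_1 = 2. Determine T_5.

4168

T_2 = 5(2) + 2(9) = 28
T_3 = 5(28) + 2(2) = 144
T_4 = 5(144) + 2(28) = 776
T_5 = 5(776) + 2(144) = 4168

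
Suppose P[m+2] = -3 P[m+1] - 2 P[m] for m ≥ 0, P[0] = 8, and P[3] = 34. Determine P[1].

Let P[1] = y.
P[2] = -16 - 3y
P[3] = 48 + 7y
So 48 + 7y = 34, giving y = -2.

-2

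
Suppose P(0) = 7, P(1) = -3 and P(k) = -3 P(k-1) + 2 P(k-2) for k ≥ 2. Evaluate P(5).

P(2) = -3*(-3) + 2*7 = 23
P(3) = -3*23 + 2*(-3) = -75
P(4) = -3*(-75) + 2*23 = 271
P(5) = -3*271 + 2*(-75) = -963

-963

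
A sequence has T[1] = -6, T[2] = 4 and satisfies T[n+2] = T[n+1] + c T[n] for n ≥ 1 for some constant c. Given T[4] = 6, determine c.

T[3] = 4 - 6c
T[4] = 4 - 2c
So 4 - 2c = 6, giving c = -1.

-1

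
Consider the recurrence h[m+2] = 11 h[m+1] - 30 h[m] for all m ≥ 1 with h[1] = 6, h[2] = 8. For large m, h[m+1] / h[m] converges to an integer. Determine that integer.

The characteristic equation is r^2 - 11r + 30 = 0, which factors as (r - 6)(r - 5) = 0.
So the roots are 6 and 5. Since |6| > |5| and the coefficient of 6^m is non-zero, the ratio tends to 6.

6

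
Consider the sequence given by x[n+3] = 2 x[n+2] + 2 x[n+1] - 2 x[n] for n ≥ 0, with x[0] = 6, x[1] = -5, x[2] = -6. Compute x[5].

-196

x[3] = 2*(-6) + 2*(-5) - 2*6 = -34
x[4] = 2*(-34) + 2*(-6) - 2*(-5) = -70
x[5] = 2*(-70) + 2*(-34) - 2*(-6) = -196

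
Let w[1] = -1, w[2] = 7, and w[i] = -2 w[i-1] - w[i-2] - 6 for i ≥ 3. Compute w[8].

61

w[3] = -2·7 - (-1) - 6 = -19
w[4] = -2·(-19) - 7 - 6 = 25
w[5] = -2·25 - (-19) - 6 = -37
w[6] = -2·(-37) - 25 - 6 = 43
w[7] = -2·43 - (-37) - 6 = -55
w[8] = -2·(-55) - 43 - 6 = 61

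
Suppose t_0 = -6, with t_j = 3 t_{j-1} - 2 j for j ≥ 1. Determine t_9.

t_1 = 3(-6) - 2 = -20
t_2 = 3(-20) - 4 = -64
t_3 = 3(-64) - 6 = -198
t_4 = 3(-198) - 8 = -602
t_5 = 3(-602) - 10 = -1816
t_6 = 3(-1816) - 12 = -5460
t_7 = 3(-5460) - 14 = -16394
t_8 = 3(-16394) - 16 = -49198
t_9 = 3(-49198) - 18 = -147612

-147612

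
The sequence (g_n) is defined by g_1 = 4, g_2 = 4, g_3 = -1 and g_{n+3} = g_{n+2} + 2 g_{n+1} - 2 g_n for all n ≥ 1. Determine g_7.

g_4 = (-1) + 2*4 - 2*4 = -1
g_5 = (-1) + 2*(-1) - 2*4 = -11
g_6 = (-11) + 2*(-1) - 2*(-1) = -11
g_7 = (-11) + 2*(-11) - 2*(-1) = -31

-31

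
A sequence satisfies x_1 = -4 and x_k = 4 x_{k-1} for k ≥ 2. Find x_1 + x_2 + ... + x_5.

-1364

x_2 = 4·(-4) = -16
x_3 = 4·(-16) = -64
x_4 = 4·(-64) = -256
x_5 = 4·(-256) = -1024
Sum = (-4) + (-16) + (-64) + (-256) + (-1024) = -1364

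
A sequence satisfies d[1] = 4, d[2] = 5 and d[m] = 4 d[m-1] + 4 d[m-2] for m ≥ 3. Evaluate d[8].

d[3] = 4·5 + 4·4 = 36
d[4] = 4·36 + 4·5 = 164
d[5] = 4·164 + 4·36 = 800
d[6] = 4·800 + 4·164 = 3856
d[7] = 4·3856 + 4·800 = 18624
d[8] = 4·18624 + 4·3856 = 89920

89920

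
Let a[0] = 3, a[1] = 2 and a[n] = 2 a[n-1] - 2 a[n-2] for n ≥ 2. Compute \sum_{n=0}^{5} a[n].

-25

a[2] = 2*2 - 2*3 = -2
a[3] = 2*(-2) - 2*2 = -8
a[4] = 2*(-8) - 2*(-2) = -12
a[5] = 2*(-12) - 2*(-8) = -8
Sum = 3 + 2 + (-2) + (-8) + (-12) + (-8) = -25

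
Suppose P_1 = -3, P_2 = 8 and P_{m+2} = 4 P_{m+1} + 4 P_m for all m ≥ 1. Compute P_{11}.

P_3 = 4(8) + 4(-3) = 20
P_4 = 4(20) + 4(8) = 112
P_5 = 4(112) + 4(20) = 528
P_6 = 4(528) + 4(112) = 2560
P_7 = 4(2560) + 4(528) = 12352
P_8 = 4(12352) + 4(2560) = 59648
P_9 = 4(59648) + 4(12352) = 288000
P_{10} = 4(288000) + 4(59648) = 1390592
P_{11} = 4(1390592) + 4(288000) = 6714368

6714368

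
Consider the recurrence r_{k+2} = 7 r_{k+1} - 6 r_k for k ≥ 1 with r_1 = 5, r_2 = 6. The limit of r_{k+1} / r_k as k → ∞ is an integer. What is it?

6

The characteristic equation is r^2 - 7r + 6 = 0, which factors as (r - 6)(r - 1) = 0.
So the roots are 6 and 1. Since |6| > |1| and the coefficient of 6^k is non-zero, the ratio tends to 6.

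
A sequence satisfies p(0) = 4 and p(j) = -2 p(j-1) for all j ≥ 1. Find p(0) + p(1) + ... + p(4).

p(1) = -2(4) = -8
p(2) = -2(-8) = 16
p(3) = -2(16) = -32
p(4) = -2(-32) = 64
Sum = 4 + (-8) + 16 + (-32) + 64 = 44

44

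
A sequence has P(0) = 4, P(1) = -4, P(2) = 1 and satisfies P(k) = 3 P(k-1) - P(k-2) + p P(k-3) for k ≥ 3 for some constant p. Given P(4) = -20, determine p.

P(3) = 7 + 4p
P(4) = 20 + 8p
So 20 + 8p = -20, giving p = -5.

-5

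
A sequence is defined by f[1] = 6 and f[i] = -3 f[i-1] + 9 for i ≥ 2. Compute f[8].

-8199

f[2] = -3*6 + 9 = -9
f[3] = -3*(-9) + 9 = 36
f[4] = -3*36 + 9 = -99
f[5] = -3*(-99) + 9 = 306
f[6] = -3*306 + 9 = -909
f[7] = -3*(-909) + 9 = 2736
f[8] = -3*2736 + 9 = -8199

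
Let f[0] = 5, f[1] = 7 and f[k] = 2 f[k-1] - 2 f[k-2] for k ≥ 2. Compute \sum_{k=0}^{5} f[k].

-38

f[2] = 2·7 - 2·5 = 4
f[3] = 2·4 - 2·7 = -6
f[4] = 2·(-6) - 2·4 = -20
f[5] = 2·(-20) - 2·(-6) = -28
Sum = 5 + 7 + 4 + (-6) + (-20) + (-28) = -38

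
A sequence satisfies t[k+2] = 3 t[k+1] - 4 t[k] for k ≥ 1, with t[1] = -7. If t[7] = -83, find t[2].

-5

Let t[2] = y.
t[3] = 28 + 3y
t[4] = 84 + 5y
t[5] = 140 + 3y
t[6] = 84 - 11y
t[7] = -308 - 45y
So -308 - 45y = -83, giving y = -5.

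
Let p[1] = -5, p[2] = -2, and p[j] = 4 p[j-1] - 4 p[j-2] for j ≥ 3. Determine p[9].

p[3] = 4(-2) - 4(-5) = 12
p[4] = 4(12) - 4(-2) = 56
p[5] = 4(56) - 4(12) = 176
p[6] = 4(176) - 4(56) = 480
p[7] = 4(480) - 4(176) = 1216
p[8] = 4(1216) - 4(480) = 2944
p[9] = 4(2944) - 4(1216) = 6912

6912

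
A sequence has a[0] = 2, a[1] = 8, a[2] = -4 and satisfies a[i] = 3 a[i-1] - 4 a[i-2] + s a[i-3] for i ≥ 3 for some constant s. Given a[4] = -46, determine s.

a[3] = -44 + 2s
a[4] = -116 + 14s
So -116 + 14s = -46, giving s = 5.

5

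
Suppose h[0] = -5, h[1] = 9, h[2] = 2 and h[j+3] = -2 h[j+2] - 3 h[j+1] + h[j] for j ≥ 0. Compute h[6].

-181

h[3] = -2*2 - 3*9 + (-5) = -36
h[4] = -2*(-36) - 3*2 + 9 = 75
h[5] = -2*75 - 3*(-36) + 2 = -40
h[6] = -2*(-40) - 3*75 + (-36) = -181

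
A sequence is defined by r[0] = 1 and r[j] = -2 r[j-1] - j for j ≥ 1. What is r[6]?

r[1] = -2·1 - 1 = -3
r[2] = -2·(-3) - 2 = 4
r[3] = -2·4 - 3 = -11
r[4] = -2·(-11) - 4 = 18
r[5] = -2·18 - 5 = -41
r[6] = -2·(-41) - 6 = 76

76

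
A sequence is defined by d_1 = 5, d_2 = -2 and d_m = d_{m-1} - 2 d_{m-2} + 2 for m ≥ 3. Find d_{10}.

d_3 = (-2) - 2(5) + 2 = -10
d_4 = (-10) - 2(-2) + 2 = -4
d_5 = (-4) - 2(-10) + 2 = 18
d_6 = 18 - 2(-4) + 2 = 28
d_7 = 28 - 2(18) + 2 = -6
d_8 = (-6) - 2(28) + 2 = -60
d_9 = (-60) - 2(-6) + 2 = -46
d_{10} = (-46) - 2(-60) + 2 = 76

76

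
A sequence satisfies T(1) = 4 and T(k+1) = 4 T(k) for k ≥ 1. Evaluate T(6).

4096

T(2) = 4(4) = 16
T(3) = 4(16) = 64
T(4) = 4(64) = 256
T(5) = 4(256) = 1024
T(6) = 4(1024) = 4096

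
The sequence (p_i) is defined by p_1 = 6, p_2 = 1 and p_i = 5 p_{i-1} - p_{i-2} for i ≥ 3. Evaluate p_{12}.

p_3 = 5·1 - 6 = -1
p_4 = 5·(-1) - 1 = -6
p_5 = 5·(-6) - (-1) = -29
p_6 = 5·(-29) - (-6) = -139
p_7 = 5·(-139) - (-29) = -666
p_8 = 5·(-666) - (-139) = -3191
p_9 = 5·(-3191) - (-666) = -15289
p_{10} = 5·(-15289) - (-3191) = -73254
p_{11} = 5·(-73254) - (-15289) = -350981
p_{12} = 5·(-350981) - (-73254) = -1681651

-1681651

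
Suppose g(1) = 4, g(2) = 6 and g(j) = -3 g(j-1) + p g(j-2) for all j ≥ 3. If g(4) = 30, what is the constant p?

g(3) = -18 + 4p
g(4) = 54 - 6p
So 54 - 6p = 30, giving p = 4.

4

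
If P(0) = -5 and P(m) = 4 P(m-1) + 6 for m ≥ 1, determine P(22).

-52776558133250

The fixed point is 6/(1 - 4) = -2, so P(m) + 2 = 4(P(m-1) + 2).
Hence P(m) = -3·4^m - 2.
P(22) = -3·4^{22} - 2 = -3·17592186044416 - 2 = -52776558133250.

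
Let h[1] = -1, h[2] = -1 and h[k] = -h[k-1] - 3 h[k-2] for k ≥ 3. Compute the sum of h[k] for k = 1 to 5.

h[3] = -(-1) - 3(-1) = 4
h[4] = -4 - 3(-1) = -1
h[5] = -(-1) - 3(4) = -11
Sum = (-1) + (-1) + 4 + (-1) + (-11) = -10

-10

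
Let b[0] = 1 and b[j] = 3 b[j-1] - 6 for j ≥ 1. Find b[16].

-86093439

The fixed point is -6/(1 - 3) = 3, so b[j] - 3 = 3(b[j-1] - 3).
Hence b[j] = -2·3^j + 3.
b[16] = -2·3^{16} + 3 = -2·43046721 + 3 = -86093439.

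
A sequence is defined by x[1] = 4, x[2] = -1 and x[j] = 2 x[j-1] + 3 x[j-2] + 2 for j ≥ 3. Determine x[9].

6564

x[3] = 2·(-1) + 3·4 + 2 = 12
x[4] = 2·12 + 3·(-1) + 2 = 23
x[5] = 2·23 + 3·12 + 2 = 84
x[6] = 2·84 + 3·23 + 2 = 239
x[7] = 2·239 + 3·84 + 2 = 732
x[8] = 2·732 + 3·239 + 2 = 2183
x[9] = 2·2183 + 3·732 + 2 = 6564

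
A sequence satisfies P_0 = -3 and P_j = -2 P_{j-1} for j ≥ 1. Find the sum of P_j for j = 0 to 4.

P_1 = -2*(-3) = 6
P_2 = -2*6 = -12
P_3 = -2*(-12) = 24
P_4 = -2*24 = -48
Sum = (-3) + 6 + (-12) + 24 + (-48) = -33

-33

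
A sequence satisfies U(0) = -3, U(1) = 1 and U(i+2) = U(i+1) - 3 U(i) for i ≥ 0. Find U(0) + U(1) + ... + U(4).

-8

U(2) = 1 - 3·(-3) = 10
U(3) = 10 - 3·1 = 7
U(4) = 7 - 3·10 = -23
Sum = (-3) + 1 + 10 + 7 + (-23) = -8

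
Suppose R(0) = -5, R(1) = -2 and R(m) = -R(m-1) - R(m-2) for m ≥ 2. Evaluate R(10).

-2

R(2) = -(-2) - (-5) = 7
R(3) = -7 - (-2) = -5
R(4) = -(-5) - 7 = -2
R(5) = -(-2) - (-5) = 7
R(6) = -7 - (-2) = -5
R(7) = -(-5) - 7 = -2
R(8) = -(-2) - (-5) = 7
R(9) = -7 - (-2) = -5
R(10) = -(-5) - 7 = -2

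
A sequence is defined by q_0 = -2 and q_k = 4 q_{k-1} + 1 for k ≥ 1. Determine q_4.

q_1 = 4·(-2) + 1 = -7
q_2 = 4·(-7) + 1 = -27
q_3 = 4·(-27) + 1 = -107
q_4 = 4·(-107) + 1 = -427

-427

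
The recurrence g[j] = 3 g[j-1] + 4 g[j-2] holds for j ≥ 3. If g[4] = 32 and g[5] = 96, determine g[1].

-6

Rearranging, g[j-2] = (g[j] - 3 g[j-1]) / 4.
g[3] = (96 - 3*32) / 4 = 0/4 = 0
g[2] = (32 - 3*0) / 4 = 32/4 = 8
g[1] = (0 - 3*8) / 4 = -24/4 = -6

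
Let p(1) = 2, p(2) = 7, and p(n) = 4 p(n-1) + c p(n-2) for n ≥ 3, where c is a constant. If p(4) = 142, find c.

p(3) = 28 + 2c
p(4) = 112 + 15c
So 112 + 15c = 142, giving c = 2.

2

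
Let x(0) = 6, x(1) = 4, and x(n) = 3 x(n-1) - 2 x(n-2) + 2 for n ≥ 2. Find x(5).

x(2) = 3(4) - 2(6) + 2 = 2
x(3) = 3(2) - 2(4) + 2 = 0
x(4) = 3(0) - 2(2) + 2 = -2
x(5) = 3(-2) - 2(0) + 2 = -4

-4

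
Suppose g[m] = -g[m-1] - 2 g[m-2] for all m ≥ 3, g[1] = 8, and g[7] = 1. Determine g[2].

Let g[2] = x.
g[3] = -16 - x
g[4] = 16 - x
g[5] = 16 + 3x
g[6] = -48 - x
g[7] = 16 - 5x
So 16 - 5x = 1, giving x = 3.

3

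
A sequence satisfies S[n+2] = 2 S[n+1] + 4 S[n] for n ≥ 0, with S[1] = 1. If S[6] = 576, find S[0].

Let S[0] = x.
S[2] = 2 + 4x
S[3] = 8 + 8x
S[4] = 24 + 32x
S[5] = 80 + 96x
S[6] = 256 + 320x
So 256 + 320x = 576, giving x = 1.

1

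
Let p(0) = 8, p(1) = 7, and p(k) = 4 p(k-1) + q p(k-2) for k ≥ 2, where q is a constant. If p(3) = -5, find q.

p(2) = 28 + 8q
p(3) = 112 + 39q
So 112 + 39q = -5, giving q = -3.

-3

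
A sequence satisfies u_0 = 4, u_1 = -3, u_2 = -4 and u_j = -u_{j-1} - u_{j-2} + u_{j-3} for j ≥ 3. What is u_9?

u_3 = -(-4) - (-3) + 4 = 11
u_4 = -11 - (-4) + (-3) = -10
u_5 = -(-10) - 11 + (-4) = -5
u_6 = -(-5) - (-10) + 11 = 26
u_7 = -26 - (-5) + (-10) = -31
u_8 = -(-31) - 26 + (-5) = 0
u_9 = -0 - (-31) + 26 = 57

57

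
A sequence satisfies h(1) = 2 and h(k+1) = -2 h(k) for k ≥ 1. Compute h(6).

h(2) = -2*2 = -4
h(3) = -2*(-4) = 8
h(4) = -2*8 = -16
h(5) = -2*(-16) = 32
h(6) = -2*32 = -64

-64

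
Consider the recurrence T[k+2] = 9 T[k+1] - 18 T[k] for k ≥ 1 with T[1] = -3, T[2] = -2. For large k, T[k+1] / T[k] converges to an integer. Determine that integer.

The characteristic equation is r^2 - 9r + 18 = 0, which factors as (r - 6)(r - 3) = 0.
So the roots are 6 and 3. Since |6| > |3| and the coefficient of 6^k is non-zero, the ratio tends to 6.

6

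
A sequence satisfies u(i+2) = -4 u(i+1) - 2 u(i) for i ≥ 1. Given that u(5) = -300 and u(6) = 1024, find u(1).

-3

Rearranging, u(i-2) = (u(i) + 4 u(i-1)) / -2.
u(4) = (1024 + 4(-300)) / -2 = -176/-2 = 88
u(3) = (-300 + 4(88)) / -2 = 52/-2 = -26
u(2) = (88 + 4(-26)) / -2 = -16/-2 = 8
u(1) = (-26 + 4(8)) / -2 = 6/-2 = -3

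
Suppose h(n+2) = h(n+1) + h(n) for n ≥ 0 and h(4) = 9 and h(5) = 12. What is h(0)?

9

Rearranging, h(n-2) = h(n) - h(n-1).
h(3) = 12 - 9 = 3
h(2) = 9 - 3 = 6
h(1) = 3 - 6 = -3
h(0) = 6 - (-3) = 9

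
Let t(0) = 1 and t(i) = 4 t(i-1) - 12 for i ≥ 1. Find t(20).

The fixed point is -12/(1 - 4) = 4, so t(i) - 4 = 4(t(i-1) - 4).
Hence t(i) = -3·4^i + 4.
t(20) = -3·4^{20} + 4 = -3·1099511627776 + 4 = -3298534883324.

-3298534883324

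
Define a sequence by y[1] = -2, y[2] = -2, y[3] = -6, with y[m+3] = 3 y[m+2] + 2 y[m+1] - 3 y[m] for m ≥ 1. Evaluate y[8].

-1954

y[4] = 3·(-6) + 2·(-2) - 3·(-2) = -16
y[5] = 3·(-16) + 2·(-6) - 3·(-2) = -54
y[6] = 3·(-54) + 2·(-16) - 3·(-6) = -176
y[7] = 3·(-176) + 2·(-54) - 3·(-16) = -588
y[8] = 3·(-588) + 2·(-176) - 3·(-54) = -1954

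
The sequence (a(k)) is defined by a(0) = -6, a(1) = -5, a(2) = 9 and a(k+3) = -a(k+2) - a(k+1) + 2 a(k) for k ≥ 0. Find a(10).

201

a(3) = -9 - (-5) + 2·(-6) = -16
a(4) = -(-16) - 9 + 2·(-5) = -3
a(5) = -(-3) - (-16) + 2·9 = 37
a(6) = -37 - (-3) + 2·(-16) = -66
a(7) = -(-66) - 37 + 2·(-3) = 23
a(8) = -23 - (-66) + 2·37 = 117
a(9) = -117 - 23 + 2·(-66) = -272
a(10) = -(-272) - 117 + 2·23 = 201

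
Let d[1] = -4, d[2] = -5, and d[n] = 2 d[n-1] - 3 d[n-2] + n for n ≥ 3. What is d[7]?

d[3] = 2*(-5) - 3*(-4) + 3 = 5
d[4] = 2*5 - 3*(-5) + 4 = 29
d[5] = 2*29 - 3*5 + 5 = 48
d[6] = 2*48 - 3*29 + 6 = 15
d[7] = 2*15 - 3*48 + 7 = -107

-107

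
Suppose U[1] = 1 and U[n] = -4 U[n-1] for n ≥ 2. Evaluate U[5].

U[2] = -4·1 = -4
U[3] = -4·(-4) = 16
U[4] = -4·16 = -64
U[5] = -4·(-64) = 256

256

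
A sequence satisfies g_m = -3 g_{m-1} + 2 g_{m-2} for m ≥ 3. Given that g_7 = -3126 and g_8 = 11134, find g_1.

Rearranging, g_{m-2} = (g_m + 3 g_{m-1}) / 2.
g_6 = (11134 + 3(-3126)) / 2 = 1756/2 = 878
g_5 = (-3126 + 3(878)) / 2 = -492/2 = -246
g_4 = (878 + 3(-246)) / 2 = 140/2 = 70
g_3 = (-246 + 3(70)) / 2 = -36/2 = -18
g_2 = (70 + 3(-18)) / 2 = 16/2 = 8
g_1 = (-18 + 3(8)) / 2 = 6/2 = 3

3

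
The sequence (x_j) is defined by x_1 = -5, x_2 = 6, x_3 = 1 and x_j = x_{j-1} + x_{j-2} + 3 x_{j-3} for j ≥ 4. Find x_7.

x_4 = 1 + 6 + 3(-5) = -8
x_5 = (-8) + 1 + 3(6) = 11
x_6 = 11 + (-8) + 3(1) = 6
x_7 = 6 + 11 + 3(-8) = -7

-7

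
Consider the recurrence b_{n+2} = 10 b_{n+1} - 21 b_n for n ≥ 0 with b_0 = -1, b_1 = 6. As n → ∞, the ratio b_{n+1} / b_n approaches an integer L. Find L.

7

The characteristic equation is r^2 - 10r + 21 = 0, which factors as (r - 7)(r - 3) = 0.
So the roots are 7 and 3. Since |7| > |3| and the coefficient of 7^n is non-zero, the ratio tends to 7.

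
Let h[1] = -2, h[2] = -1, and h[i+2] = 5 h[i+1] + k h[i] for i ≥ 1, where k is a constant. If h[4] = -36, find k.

1

h[3] = -5 - 2k
h[4] = -25 - 11k
So -25 - 11k = -36, giving k = 1.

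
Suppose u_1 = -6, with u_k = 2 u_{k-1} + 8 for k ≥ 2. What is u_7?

120

u_2 = 2*(-6) + 8 = -4
u_3 = 2*(-4) + 8 = 0
u_4 = 2*0 + 8 = 8
u_5 = 2*8 + 8 = 24
u_6 = 2*24 + 8 = 56
u_7 = 2*56 + 8 = 120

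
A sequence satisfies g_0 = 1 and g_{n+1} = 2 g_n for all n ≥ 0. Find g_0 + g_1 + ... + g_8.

511

g_1 = 2*1 = 2
g_2 = 2*2 = 4
g_3 = 2*4 = 8
g_4 = 2*8 = 16
g_5 = 2*16 = 32
g_6 = 2*32 = 64
g_7 = 2*64 = 128
g_8 = 2*128 = 256
Sum = 1 + 2 + 4 + 8 + 16 + 32 + 64 + 128 + 256 = 511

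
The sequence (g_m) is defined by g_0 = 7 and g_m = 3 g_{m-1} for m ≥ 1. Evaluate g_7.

15309

g_1 = 3*7 = 21
g_2 = 3*21 = 63
g_3 = 3*63 = 189
g_4 = 3*189 = 567
g_5 = 3*567 = 1701
g_6 = 3*1701 = 5103
g_7 = 3*5103 = 15309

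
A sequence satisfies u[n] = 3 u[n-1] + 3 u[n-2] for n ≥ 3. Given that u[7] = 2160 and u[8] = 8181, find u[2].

Rearranging, u[n-2] = (u[n] - 3 u[n-1]) / 3.
u[6] = (8181 - 3*2160) / 3 = 1701/3 = 567
u[5] = (2160 - 3*567) / 3 = 459/3 = 153
u[4] = (567 - 3*153) / 3 = 108/3 = 36
u[3] = (153 - 3*36) / 3 = 45/3 = 15
u[2] = (36 - 3*15) / 3 = -9/3 = -3

-3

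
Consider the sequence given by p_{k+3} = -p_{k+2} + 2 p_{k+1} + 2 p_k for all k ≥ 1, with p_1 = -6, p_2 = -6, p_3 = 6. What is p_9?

p_4 = -6 + 2*(-6) + 2*(-6) = -30
p_5 = -(-30) + 2*6 + 2*(-6) = 30
p_6 = -30 + 2*(-30) + 2*6 = -78
p_7 = -(-78) + 2*30 + 2*(-30) = 78
p_8 = -78 + 2*(-78) + 2*30 = -174
p_9 = -(-174) + 2*78 + 2*(-78) = 174

174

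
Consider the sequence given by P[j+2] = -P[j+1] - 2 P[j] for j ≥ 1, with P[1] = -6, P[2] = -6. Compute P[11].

-270

P[3] = -(-6) - 2·(-6) = 18
P[4] = -18 - 2·(-6) = -6
P[5] = -(-6) - 2·18 = -30
P[6] = -(-30) - 2·(-6) = 42
P[7] = -42 - 2·(-30) = 18
P[8] = -18 - 2·42 = -102
P[9] = -(-102) - 2·18 = 66
P[10] = -66 - 2·(-102) = 138
P[11] = -138 - 2·66 = -270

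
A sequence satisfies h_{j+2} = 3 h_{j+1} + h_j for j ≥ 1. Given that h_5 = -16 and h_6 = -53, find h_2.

Rearranging, h_{j-2} = h_j - 3 h_{j-1}.
h_4 = -53 - 3(-16) = -5
h_3 = -16 - 3(-5) = -1
h_2 = -5 - 3(-1) = -2

-2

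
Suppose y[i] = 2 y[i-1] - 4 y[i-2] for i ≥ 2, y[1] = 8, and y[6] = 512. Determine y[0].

Let y[0] = w.
y[2] = 16 - 4w
y[3] = -8w
y[4] = -64
y[5] = -128 + 32w
y[6] = 64w
So 64w = 512, giving w = 8.

8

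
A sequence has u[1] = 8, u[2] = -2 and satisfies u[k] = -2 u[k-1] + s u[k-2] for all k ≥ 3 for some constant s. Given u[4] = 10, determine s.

-1

u[3] = 4 + 8s
u[4] = -8 - 18s
So -8 - 18s = 10, giving s = -1.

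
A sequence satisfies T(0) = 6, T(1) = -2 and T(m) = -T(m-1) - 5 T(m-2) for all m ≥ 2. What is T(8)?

T(2) = -(-2) - 5·6 = -28
T(3) = -(-28) - 5·(-2) = 38
T(4) = -38 - 5·(-28) = 102
T(5) = -102 - 5·38 = -292
T(6) = -(-292) - 5·102 = -218
T(7) = -(-218) - 5·(-292) = 1678
T(8) = -1678 - 5·(-218) = -588

-588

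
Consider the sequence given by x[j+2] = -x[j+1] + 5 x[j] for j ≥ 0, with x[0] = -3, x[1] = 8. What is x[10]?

-83818

x[2] = -8 + 5*(-3) = -23
x[3] = -(-23) + 5*8 = 63
x[4] = -63 + 5*(-23) = -178
x[5] = -(-178) + 5*63 = 493
x[6] = -493 + 5*(-178) = -1383
x[7] = -(-1383) + 5*493 = 3848
x[8] = -3848 + 5*(-1383) = -10763
x[9] = -(-10763) + 5*3848 = 30003
x[10] = -30003 + 5*(-10763) = -83818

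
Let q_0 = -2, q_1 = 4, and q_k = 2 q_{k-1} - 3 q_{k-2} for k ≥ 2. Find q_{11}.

-1184

q_2 = 2(4) - 3(-2) = 14
q_3 = 2(14) - 3(4) = 16
q_4 = 2(16) - 3(14) = -10
q_5 = 2(-10) - 3(16) = -68
q_6 = 2(-68) - 3(-10) = -106
q_7 = 2(-106) - 3(-68) = -8
q_8 = 2(-8) - 3(-106) = 302
q_9 = 2(302) - 3(-8) = 628
q_{10} = 2(628) - 3(302) = 350
q_{11} = 2(350) - 3(628) = -1184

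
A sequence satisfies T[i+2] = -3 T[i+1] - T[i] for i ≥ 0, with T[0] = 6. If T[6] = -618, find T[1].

Let T[1] = z.
T[2] = -6 - 3z
T[3] = 18 + 8z
T[4] = -48 - 21z
T[5] = 126 + 55z
T[6] = -330 - 144z
So -330 - 144z = -618, giving z = 2.

2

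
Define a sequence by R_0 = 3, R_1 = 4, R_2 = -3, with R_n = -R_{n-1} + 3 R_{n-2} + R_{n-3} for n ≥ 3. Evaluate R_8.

R_3 = -(-3) + 3(4) + 3 = 18
R_4 = -18 + 3(-3) + 4 = -23
R_5 = -(-23) + 3(18) + (-3) = 74
R_6 = -74 + 3(-23) + 18 = -125
R_7 = -(-125) + 3(74) + (-23) = 324
R_8 = -324 + 3(-125) + 74 = -625

-625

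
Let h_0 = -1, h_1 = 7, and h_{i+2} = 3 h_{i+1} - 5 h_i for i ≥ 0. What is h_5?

h_2 = 3·7 - 5·(-1) = 26
h_3 = 3·26 - 5·7 = 43
h_4 = 3·43 - 5·26 = -1
h_5 = 3·(-1) - 5·43 = -218

-218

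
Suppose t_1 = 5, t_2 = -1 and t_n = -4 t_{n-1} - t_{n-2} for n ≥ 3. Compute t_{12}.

t_3 = -4*(-1) - 5 = -1
t_4 = -4*(-1) - (-1) = 5
t_5 = -4*5 - (-1) = -19
t_6 = -4*(-19) - 5 = 71
t_7 = -4*71 - (-19) = -265
t_8 = -4*(-265) - 71 = 989
t_9 = -4*989 - (-265) = -3691
t_{10} = -4*(-3691) - 989 = 13775
t_{11} = -4*13775 - (-3691) = -51409
t_{12} = -4*(-51409) - 13775 = 191861

191861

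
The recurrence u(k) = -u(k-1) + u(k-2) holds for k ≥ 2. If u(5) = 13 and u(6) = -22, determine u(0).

Rearranging, u(k-2) = u(k) + u(k-1).
u(4) = -22 + 13 = -9
u(3) = 13 + (-9) = 4
u(2) = -9 + 4 = -5
u(1) = 4 + (-5) = -1
u(0) = -5 + (-1) = -6

-6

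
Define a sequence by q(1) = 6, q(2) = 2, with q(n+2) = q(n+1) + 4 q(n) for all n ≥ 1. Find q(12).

85474

q(3) = 2 + 4(6) = 26
q(4) = 26 + 4(2) = 34
q(5) = 34 + 4(26) = 138
q(6) = 138 + 4(34) = 274
q(7) = 274 + 4(138) = 826
q(8) = 826 + 4(274) = 1922
q(9) = 1922 + 4(826) = 5226
q(10) = 5226 + 4(1922) = 12914
q(11) = 12914 + 4(5226) = 33818
q(12) = 33818 + 4(12914) = 85474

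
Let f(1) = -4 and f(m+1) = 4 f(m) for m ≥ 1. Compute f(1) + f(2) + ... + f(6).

f(2) = 4·(-4) = -16
f(3) = 4·(-16) = -64
f(4) = 4·(-64) = -256
f(5) = 4·(-256) = -1024
f(6) = 4·(-1024) = -4096
Sum = (-4) + (-16) + (-64) + (-256) + (-1024) + (-4096) = -5460

-5460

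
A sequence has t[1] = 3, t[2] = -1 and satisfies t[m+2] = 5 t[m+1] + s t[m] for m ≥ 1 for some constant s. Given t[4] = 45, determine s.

5

t[3] = -5 + 3s
t[4] = -25 + 14s
So -25 + 14s = 45, giving s = 5.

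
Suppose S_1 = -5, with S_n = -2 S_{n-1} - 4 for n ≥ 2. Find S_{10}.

S_2 = -2(-5) - 4 = 6
S_3 = -2(6) - 4 = -16
S_4 = -2(-16) - 4 = 28
S_5 = -2(28) - 4 = -60
S_6 = -2(-60) - 4 = 116
S_7 = -2(116) - 4 = -236
S_8 = -2(-236) - 4 = 468
S_9 = -2(468) - 4 = -940
S_{10} = -2(-940) - 4 = 1876

1876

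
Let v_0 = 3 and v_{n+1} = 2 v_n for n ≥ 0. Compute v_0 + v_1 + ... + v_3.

v_1 = 2·3 = 6
v_2 = 2·6 = 12
v_3 = 2·12 = 24
Sum = 3 + 6 + 12 + 24 = 45

45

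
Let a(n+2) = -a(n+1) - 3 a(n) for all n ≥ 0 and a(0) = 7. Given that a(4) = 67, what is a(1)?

Let a(1) = z.
a(2) = -21 - z
a(3) = 21 - 2z
a(4) = 42 + 5z
So 42 + 5z = 67, giving z = 5.

5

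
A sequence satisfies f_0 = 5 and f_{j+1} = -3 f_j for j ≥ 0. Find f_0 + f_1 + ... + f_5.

f_1 = -3*5 = -15
f_2 = -3*(-15) = 45
f_3 = -3*45 = -135
f_4 = -3*(-135) = 405
f_5 = -3*405 = -1215
Sum = 5 + (-15) + 45 + (-135) + 405 + (-1215) = -910

-910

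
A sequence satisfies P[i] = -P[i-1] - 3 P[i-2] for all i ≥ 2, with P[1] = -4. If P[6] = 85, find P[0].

Let P[0] = w.
P[2] = 4 - 3w
P[3] = 8 + 3w
P[4] = -20 + 6w
P[5] = -4 - 15w
P[6] = 64 - 3w
So 64 - 3w = 85, giving w = -7.

-7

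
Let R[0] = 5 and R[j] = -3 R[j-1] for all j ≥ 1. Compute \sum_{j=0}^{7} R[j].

-8200

R[1] = -3(5) = -15
R[2] = -3(-15) = 45
R[3] = -3(45) = -135
R[4] = -3(-135) = 405
R[5] = -3(405) = -1215
R[6] = -3(-1215) = 3645
R[7] = -3(3645) = -10935
Sum = 5 + (-15) + 45 + (-135) + 405 + (-1215) + 3645 + (-10935) = -8200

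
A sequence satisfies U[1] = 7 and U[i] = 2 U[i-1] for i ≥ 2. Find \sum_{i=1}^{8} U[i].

1785

U[2] = 2*7 = 14
U[3] = 2*14 = 28
U[4] = 2*28 = 56
U[5] = 2*56 = 112
U[6] = 2*112 = 224
U[7] = 2*224 = 448
U[8] = 2*448 = 896
Sum = 7 + 14 + 28 + 56 + 112 + 224 + 448 + 896 = 1785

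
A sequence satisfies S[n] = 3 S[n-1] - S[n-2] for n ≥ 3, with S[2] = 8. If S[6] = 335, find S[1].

Let S[1] = v.
S[3] = 24 - v
S[4] = 64 - 3v
S[5] = 168 - 8v
S[6] = 440 - 21v
So 440 - 21v = 335, giving v = 5.

5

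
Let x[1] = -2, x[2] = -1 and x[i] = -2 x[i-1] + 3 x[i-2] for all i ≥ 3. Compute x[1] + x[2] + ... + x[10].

3673

x[3] = -2*(-1) + 3*(-2) = -4
x[4] = -2*(-4) + 3*(-1) = 5
x[5] = -2*5 + 3*(-4) = -22
x[6] = -2*(-22) + 3*5 = 59
x[7] = -2*59 + 3*(-22) = -184
x[8] = -2*(-184) + 3*59 = 545
x[9] = -2*545 + 3*(-184) = -1642
x[10] = -2*(-1642) + 3*545 = 4919
Sum = (-2) + (-1) + (-4) + 5 + (-22) + 59 + (-184) + 545 + (-1642) + 4919 = 3673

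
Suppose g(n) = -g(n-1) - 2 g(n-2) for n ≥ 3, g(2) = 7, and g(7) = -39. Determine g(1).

-2

Let g(1) = y.
g(3) = -7 - 2y
g(4) = -7 + 2y
g(5) = 21 + 2y
g(6) = -7 - 6y
g(7) = -35 + 2y
So -35 + 2y = -39, giving y = -2.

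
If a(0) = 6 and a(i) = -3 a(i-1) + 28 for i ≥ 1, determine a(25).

The fixed point is 28/(1 + 3) = 7, so a(i) - 7 = -3(a(i-1) - 7).
Hence a(i) = -1·(-3)^i + 7.
a(25) = -1·(-3)^{25} + 7 = -1·-847288609443 + 7 = 847288609450.

847288609450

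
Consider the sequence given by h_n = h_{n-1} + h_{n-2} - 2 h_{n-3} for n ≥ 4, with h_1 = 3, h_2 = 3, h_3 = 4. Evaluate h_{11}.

h_4 = 4 + 3 - 2(3) = 1
h_5 = 1 + 4 - 2(3) = -1
h_6 = (-1) + 1 - 2(4) = -8
h_7 = (-8) + (-1) - 2(1) = -11
h_8 = (-11) + (-8) - 2(-1) = -17
h_9 = (-17) + (-11) - 2(-8) = -12
h_{10} = (-12) + (-17) - 2(-11) = -7
h_{11} = (-7) + (-12) - 2(-17) = 15

15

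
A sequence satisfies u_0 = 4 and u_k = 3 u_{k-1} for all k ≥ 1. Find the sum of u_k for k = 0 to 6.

4372

u_1 = 3·4 = 12
u_2 = 3·12 = 36
u_3 = 3·36 = 108
u_4 = 3·108 = 324
u_5 = 3·324 = 972
u_6 = 3·972 = 2916
Sum = 4 + 12 + 36 + 108 + 324 + 972 + 2916 = 4372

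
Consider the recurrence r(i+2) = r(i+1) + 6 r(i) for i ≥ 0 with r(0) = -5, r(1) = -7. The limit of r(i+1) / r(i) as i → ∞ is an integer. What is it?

3

The characteristic equation is r^2 - r - 6 = 0, which factors as (r - 3)(r + 2) = 0.
So the roots are 3 and -2. Since |3| > |-2| and the coefficient of 3^i is non-zero, the ratio tends to 3.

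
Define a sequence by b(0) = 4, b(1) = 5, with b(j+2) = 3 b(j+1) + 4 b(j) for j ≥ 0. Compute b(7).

29489

b(2) = 3(5) + 4(4) = 31
b(3) = 3(31) + 4(5) = 113
b(4) = 3(113) + 4(31) = 463
b(5) = 3(463) + 4(113) = 1841
b(6) = 3(1841) + 4(463) = 7375
b(7) = 3(7375) + 4(1841) = 29489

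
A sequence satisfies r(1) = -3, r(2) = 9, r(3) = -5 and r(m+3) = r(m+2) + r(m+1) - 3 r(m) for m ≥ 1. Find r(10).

105

r(4) = (-5) + 9 - 3·(-3) = 13
r(5) = 13 + (-5) - 3·9 = -19
r(6) = (-19) + 13 - 3·(-5) = 9
r(7) = 9 + (-19) - 3·13 = -49
r(8) = (-49) + 9 - 3·(-19) = 17
r(9) = 17 + (-49) - 3·9 = -59
r(10) = (-59) + 17 - 3·(-49) = 105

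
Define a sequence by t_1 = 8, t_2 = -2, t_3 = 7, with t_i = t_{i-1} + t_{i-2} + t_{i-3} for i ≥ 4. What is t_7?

t_4 = 7 + (-2) + 8 = 13
t_5 = 13 + 7 + (-2) = 18
t_6 = 18 + 13 + 7 = 38
t_7 = 38 + 18 + 13 = 69

69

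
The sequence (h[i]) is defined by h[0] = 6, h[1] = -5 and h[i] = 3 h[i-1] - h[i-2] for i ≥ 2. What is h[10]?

h[2] = 3·(-5) - 6 = -21
h[3] = 3·(-21) - (-5) = -58
h[4] = 3·(-58) - (-21) = -153
h[5] = 3·(-153) - (-58) = -401
h[6] = 3·(-401) - (-153) = -1050
h[7] = 3·(-1050) - (-401) = -2749
h[8] = 3·(-2749) - (-1050) = -7197
h[9] = 3·(-7197) - (-2749) = -18842
h[10] = 3·(-18842) - (-7197) = -49329

-49329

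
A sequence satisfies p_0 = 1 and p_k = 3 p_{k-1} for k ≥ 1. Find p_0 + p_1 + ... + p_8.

p_1 = 3(1) = 3
p_2 = 3(3) = 9
p_3 = 3(9) = 27
p_4 = 3(27) = 81
p_5 = 3(81) = 243
p_6 = 3(243) = 729
p_7 = 3(729) = 2187
p_8 = 3(2187) = 6561
Sum = 1 + 3 + 9 + 27 + 81 + 243 + 729 + 2187 + 6561 = 9841

9841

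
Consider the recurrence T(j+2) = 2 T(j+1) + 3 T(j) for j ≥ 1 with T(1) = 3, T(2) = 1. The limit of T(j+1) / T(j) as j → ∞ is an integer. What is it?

The characteristic equation is r^2 - 2r - 3 = 0, which factors as (r - 3)(r + 1) = 0.
So the roots are 3 and -1. Since |3| > |-1| and the coefficient of 3^j is non-zero, the ratio tends to 3.

3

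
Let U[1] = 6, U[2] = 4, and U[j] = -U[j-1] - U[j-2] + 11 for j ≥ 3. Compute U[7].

U[3] = -4 - 6 + 11 = 1
U[4] = -1 - 4 + 11 = 6
U[5] = -6 - 1 + 11 = 4
U[6] = -4 - 6 + 11 = 1
U[7] = -1 - 4 + 11 = 6

6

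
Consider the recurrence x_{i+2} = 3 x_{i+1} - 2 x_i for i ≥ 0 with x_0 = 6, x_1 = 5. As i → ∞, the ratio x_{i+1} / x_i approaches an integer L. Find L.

2

The characteristic equation is r^2 - 3r + 2 = 0, which factors as (r - 2)(r - 1) = 0.
So the roots are 2 and 1. Since |2| > |1| and the coefficient of 2^i is non-zero, the ratio tends to 2.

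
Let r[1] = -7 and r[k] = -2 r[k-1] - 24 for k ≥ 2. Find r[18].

The fixed point is -24/(1 + 2) = -8, so r[k] + 8 = -2(r[k-1] + 8).
Hence r[k] = 1·(-2)^{k-1} - 8.
r[18] = 1·(-2)^{17} - 8 = 1·-131072 - 8 = -131080.

-131080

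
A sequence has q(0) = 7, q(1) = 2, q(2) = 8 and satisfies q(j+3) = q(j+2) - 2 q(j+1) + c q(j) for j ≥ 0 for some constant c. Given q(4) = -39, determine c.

q(3) = 4 + 7c
q(4) = -12 + 9c
So -12 + 9c = -39, giving c = -3.

-3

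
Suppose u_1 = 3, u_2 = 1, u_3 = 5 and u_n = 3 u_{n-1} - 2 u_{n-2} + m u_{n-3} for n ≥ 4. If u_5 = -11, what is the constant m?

-4

u_4 = 13 + 3m
u_5 = 29 + 10m
So 29 + 10m = -11, giving m = -4.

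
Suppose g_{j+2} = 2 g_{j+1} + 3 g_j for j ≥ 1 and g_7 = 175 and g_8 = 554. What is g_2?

8

Rearranging, g_{j-2} = (g_j - 2 g_{j-1}) / 3.
g_6 = (554 - 2(175)) / 3 = 204/3 = 68
g_5 = (175 - 2(68)) / 3 = 39/3 = 13
g_4 = (68 - 2(13)) / 3 = 42/3 = 14
g_3 = (13 - 2(14)) / 3 = -15/3 = -5
g_2 = (14 - 2(-5)) / 3 = 24/3 = 8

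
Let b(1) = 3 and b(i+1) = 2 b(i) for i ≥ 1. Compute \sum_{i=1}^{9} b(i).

b(2) = 2·3 = 6
b(3) = 2·6 = 12
b(4) = 2·12 = 24
b(5) = 2·24 = 48
b(6) = 2·48 = 96
b(7) = 2·96 = 192
b(8) = 2·192 = 384
b(9) = 2·384 = 768
Sum = 3 + 6 + 12 + 24 + 48 + 96 + 192 + 384 + 768 = 1533

1533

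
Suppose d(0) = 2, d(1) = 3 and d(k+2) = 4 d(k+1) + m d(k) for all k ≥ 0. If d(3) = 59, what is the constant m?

d(2) = 12 + 2m
d(3) = 48 + 11m
So 48 + 11m = 59, giving m = 1.

1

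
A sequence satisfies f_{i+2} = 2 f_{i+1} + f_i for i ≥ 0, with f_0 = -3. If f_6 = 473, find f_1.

Let f_1 = y.
f_2 = -3 + 2y
f_3 = -6 + 5y
f_4 = -15 + 12y
f_5 = -36 + 29y
f_6 = -87 + 70y
So -87 + 70y = 473, giving y = 8.

8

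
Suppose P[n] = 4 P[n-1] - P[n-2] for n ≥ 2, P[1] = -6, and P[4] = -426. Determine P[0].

6

Let P[0] = x.
P[2] = -24 - x
P[3] = -90 - 4x
P[4] = -336 - 15x
So -336 - 15x = -426, giving x = 6.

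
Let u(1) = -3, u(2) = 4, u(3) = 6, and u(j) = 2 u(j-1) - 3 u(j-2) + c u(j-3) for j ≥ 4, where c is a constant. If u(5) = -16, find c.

-1

u(4) = -3c
u(5) = -18 - 2c
So -18 - 2c = -16, giving c = -1.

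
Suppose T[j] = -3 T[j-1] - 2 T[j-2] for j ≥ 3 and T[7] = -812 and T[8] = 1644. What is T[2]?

6

Rearranging, T[j-2] = (T[j] + 3 T[j-1]) / -2.
T[6] = (1644 + 3(-812)) / -2 = -792/-2 = 396
T[5] = (-812 + 3(396)) / -2 = 376/-2 = -188
T[4] = (396 + 3(-188)) / -2 = -168/-2 = 84
T[3] = (-188 + 3(84)) / -2 = 64/-2 = -32
T[2] = (84 + 3(-32)) / -2 = -12/-2 = 6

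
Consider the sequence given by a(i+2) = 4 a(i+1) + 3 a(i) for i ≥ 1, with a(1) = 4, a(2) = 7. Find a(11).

a(3) = 4*7 + 3*4 = 40
a(4) = 4*40 + 3*7 = 181
a(5) = 4*181 + 3*40 = 844
a(6) = 4*844 + 3*181 = 3919
a(7) = 4*3919 + 3*844 = 18208
a(8) = 4*18208 + 3*3919 = 84589
a(9) = 4*84589 + 3*18208 = 392980
a(10) = 4*392980 + 3*84589 = 1825687
a(11) = 4*1825687 + 3*392980 = 8481688

8481688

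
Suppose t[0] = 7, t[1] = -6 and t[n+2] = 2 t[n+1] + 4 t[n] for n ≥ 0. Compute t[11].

t[2] = 2*(-6) + 4*7 = 16
t[3] = 2*16 + 4*(-6) = 8
t[4] = 2*8 + 4*16 = 80
t[5] = 2*80 + 4*8 = 192
t[6] = 2*192 + 4*80 = 704
t[7] = 2*704 + 4*192 = 2176
t[8] = 2*2176 + 4*704 = 7168
t[9] = 2*7168 + 4*2176 = 23040
t[10] = 2*23040 + 4*7168 = 74752
t[11] = 2*74752 + 4*23040 = 241664

241664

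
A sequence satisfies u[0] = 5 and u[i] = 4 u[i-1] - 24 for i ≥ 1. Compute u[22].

The fixed point is -24/(1 - 4) = 8, so u[i] - 8 = 4(u[i-1] - 8).
Hence u[i] = -3·4^i + 8.
u[22] = -3·4^{22} + 8 = -3·17592186044416 + 8 = -52776558133240.

-52776558133240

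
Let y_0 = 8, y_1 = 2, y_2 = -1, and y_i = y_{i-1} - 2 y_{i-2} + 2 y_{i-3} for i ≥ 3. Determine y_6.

y_3 = (-1) - 2*2 + 2*8 = 11
y_4 = 11 - 2*(-1) + 2*2 = 17
y_5 = 17 - 2*11 + 2*(-1) = -7
y_6 = (-7) - 2*17 + 2*11 = -19

-19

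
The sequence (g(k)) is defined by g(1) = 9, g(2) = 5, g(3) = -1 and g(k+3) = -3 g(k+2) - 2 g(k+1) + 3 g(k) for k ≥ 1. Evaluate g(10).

g(4) = -3(-1) - 2(5) + 3(9) = 20
g(5) = -3(20) - 2(-1) + 3(5) = -43
g(6) = -3(-43) - 2(20) + 3(-1) = 86
g(7) = -3(86) - 2(-43) + 3(20) = -112
g(8) = -3(-112) - 2(86) + 3(-43) = 35
g(9) = -3(35) - 2(-112) + 3(86) = 377
g(10) = -3(377) - 2(35) + 3(-112) = -1537

-1537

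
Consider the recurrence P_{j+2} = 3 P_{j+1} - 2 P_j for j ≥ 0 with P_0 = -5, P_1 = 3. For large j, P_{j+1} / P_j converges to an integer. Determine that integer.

The characteristic equation is r^2 - 3r + 2 = 0, which factors as (r - 2)(r - 1) = 0.
So the roots are 2 and 1. Since |2| > |1| and the coefficient of 2^j is non-zero, the ratio tends to 2.

2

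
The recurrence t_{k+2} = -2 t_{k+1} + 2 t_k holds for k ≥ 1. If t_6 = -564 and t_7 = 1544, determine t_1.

Rearranging, t_{k-2} = (t_k + 2 t_{k-1}) / 2.
t_5 = (1544 + 2(-564)) / 2 = 416/2 = 208
t_4 = (-564 + 2(208)) / 2 = -148/2 = -74
t_3 = (208 + 2(-74)) / 2 = 60/2 = 30
t_2 = (-74 + 2(30)) / 2 = -14/2 = -7
t_1 = (30 + 2(-7)) / 2 = 16/2 = 8

8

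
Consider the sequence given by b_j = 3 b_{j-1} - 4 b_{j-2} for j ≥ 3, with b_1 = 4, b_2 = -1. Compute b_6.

b_3 = 3*(-1) - 4*4 = -19
b_4 = 3*(-19) - 4*(-1) = -53
b_5 = 3*(-53) - 4*(-19) = -83
b_6 = 3*(-83) - 4*(-53) = -37

-37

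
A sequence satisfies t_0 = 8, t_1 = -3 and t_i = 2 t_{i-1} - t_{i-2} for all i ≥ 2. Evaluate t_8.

t_2 = 2*(-3) - 8 = -14
t_3 = 2*(-14) - (-3) = -25
t_4 = 2*(-25) - (-14) = -36
t_5 = 2*(-36) - (-25) = -47
t_6 = 2*(-47) - (-36) = -58
t_7 = 2*(-58) - (-47) = -69
t_8 = 2*(-69) - (-58) = -80

-80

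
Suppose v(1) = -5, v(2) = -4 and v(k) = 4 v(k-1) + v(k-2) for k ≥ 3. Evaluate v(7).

-6693

v(3) = 4(-4) + (-5) = -21
v(4) = 4(-21) + (-4) = -88
v(5) = 4(-88) + (-21) = -373
v(6) = 4(-373) + (-88) = -1580
v(7) = 4(-1580) + (-373) = -6693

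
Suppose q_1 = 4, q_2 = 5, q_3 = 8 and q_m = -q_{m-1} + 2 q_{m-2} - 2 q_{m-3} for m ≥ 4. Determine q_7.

q_4 = -8 + 2·5 - 2·4 = -6
q_5 = -(-6) + 2·8 - 2·5 = 12
q_6 = -12 + 2·(-6) - 2·8 = -40
q_7 = -(-40) + 2·12 - 2·(-6) = 76

76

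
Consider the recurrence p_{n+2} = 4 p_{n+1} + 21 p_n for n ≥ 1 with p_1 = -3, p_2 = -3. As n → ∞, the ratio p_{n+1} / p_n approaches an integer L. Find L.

7

The characteristic equation is r^2 - 4r - 21 = 0, which factors as (r - 7)(r + 3) = 0.
So the roots are 7 and -3. Since |7| > |-3| and the coefficient of 7^n is non-zero, the ratio tends to 7.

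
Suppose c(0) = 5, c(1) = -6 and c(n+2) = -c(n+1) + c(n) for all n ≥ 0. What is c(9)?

-309

c(2) = -(-6) + 5 = 11
c(3) = -11 + (-6) = -17
c(4) = -(-17) + 11 = 28
c(5) = -28 + (-17) = -45
c(6) = -(-45) + 28 = 73
c(7) = -73 + (-45) = -118
c(8) = -(-118) + 73 = 191
c(9) = -191 + (-118) = -309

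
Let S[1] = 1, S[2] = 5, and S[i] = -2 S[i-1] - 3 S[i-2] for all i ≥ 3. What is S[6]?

-67

S[3] = -2(5) - 3(1) = -13
S[4] = -2(-13) - 3(5) = 11
S[5] = -2(11) - 3(-13) = 17
S[6] = -2(17) - 3(11) = -67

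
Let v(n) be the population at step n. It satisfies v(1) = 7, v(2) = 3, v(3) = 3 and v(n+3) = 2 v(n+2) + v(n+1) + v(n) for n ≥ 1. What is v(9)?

1581

v(4) = 2·3 + 3 + 7 = 16
v(5) = 2·16 + 3 + 3 = 38
v(6) = 2·38 + 16 + 3 = 95
v(7) = 2·95 + 38 + 16 = 244
v(8) = 2·244 + 95 + 38 = 621
v(9) = 2·621 + 244 + 95 = 1581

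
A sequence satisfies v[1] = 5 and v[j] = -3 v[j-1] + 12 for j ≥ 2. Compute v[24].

The fixed point is 12/(1 + 3) = 3, so v[j] - 3 = -3(v[j-1] - 3).
Hence v[j] = 2·(-3)^{j-1} + 3.
v[24] = 2·(-3)^{23} + 3 = 2·-94143178827 + 3 = -188286357651.

-188286357651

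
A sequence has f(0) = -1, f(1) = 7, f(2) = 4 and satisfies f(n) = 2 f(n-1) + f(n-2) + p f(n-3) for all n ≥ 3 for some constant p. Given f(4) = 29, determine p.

-1

f(3) = 15 - p
f(4) = 34 + 5p
So 34 + 5p = 29, giving p = -1.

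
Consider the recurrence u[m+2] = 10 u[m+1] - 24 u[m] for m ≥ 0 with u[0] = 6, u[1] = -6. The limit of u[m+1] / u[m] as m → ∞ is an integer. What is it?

The characteristic equation is r^2 - 10r + 24 = 0, which factors as (r - 6)(r - 4) = 0.
So the roots are 6 and 4. Since |6| > |4| and the coefficient of 6^m is non-zero, the ratio tends to 6.

6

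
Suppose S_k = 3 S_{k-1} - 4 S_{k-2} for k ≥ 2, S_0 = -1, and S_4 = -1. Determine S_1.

Let S_1 = x.
S_2 = 4 + 3x
S_3 = 12 + 5x
S_4 = 20 + 3x
So 20 + 3x = -1, giving x = -7.

-7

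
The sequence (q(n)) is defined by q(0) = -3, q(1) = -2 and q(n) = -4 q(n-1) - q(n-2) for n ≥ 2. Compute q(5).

q(2) = -4·(-2) - (-3) = 11
q(3) = -4·11 - (-2) = -42
q(4) = -4·(-42) - 11 = 157
q(5) = -4·157 - (-42) = -586

-586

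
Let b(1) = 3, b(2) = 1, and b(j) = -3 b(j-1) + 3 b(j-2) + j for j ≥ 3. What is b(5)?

b(3) = -3·1 + 3·3 + 3 = 9
b(4) = -3·9 + 3·1 + 4 = -20
b(5) = -3·(-20) + 3·9 + 5 = 92

92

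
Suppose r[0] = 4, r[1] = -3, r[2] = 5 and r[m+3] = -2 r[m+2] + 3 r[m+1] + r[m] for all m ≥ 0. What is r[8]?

r[3] = -2·5 + 3·(-3) + 4 = -15
r[4] = -2·(-15) + 3·5 + (-3) = 42
r[5] = -2·42 + 3·(-15) + 5 = -124
r[6] = -2·(-124) + 3·42 + (-15) = 359
r[7] = -2·359 + 3·(-124) + 42 = -1048
r[8] = -2·(-1048) + 3·359 + (-124) = 3049

3049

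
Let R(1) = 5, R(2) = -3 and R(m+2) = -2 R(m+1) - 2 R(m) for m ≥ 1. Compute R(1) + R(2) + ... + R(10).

-4

R(3) = -2(-3) - 2(5) = -4
R(4) = -2(-4) - 2(-3) = 14
R(5) = -2(14) - 2(-4) = -20
R(6) = -2(-20) - 2(14) = 12
R(7) = -2(12) - 2(-20) = 16
R(8) = -2(16) - 2(12) = -56
R(9) = -2(-56) - 2(16) = 80
R(10) = -2(80) - 2(-56) = -48
Sum = 5 + (-3) + (-4) + 14 + (-20) + 12 + 16 + (-56) + 80 + (-48) = -4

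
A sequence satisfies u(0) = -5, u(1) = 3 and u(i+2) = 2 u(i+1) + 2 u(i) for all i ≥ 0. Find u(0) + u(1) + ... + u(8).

-936

u(2) = 2·3 + 2·(-5) = -4
u(3) = 2·(-4) + 2·3 = -2
u(4) = 2·(-2) + 2·(-4) = -12
u(5) = 2·(-12) + 2·(-2) = -28
u(6) = 2·(-28) + 2·(-12) = -80
u(7) = 2·(-80) + 2·(-28) = -216
u(8) = 2·(-216) + 2·(-80) = -592
Sum = (-5) + 3 + (-4) + (-2) + (-12) + (-28) + (-80) + (-216) + (-592) = -936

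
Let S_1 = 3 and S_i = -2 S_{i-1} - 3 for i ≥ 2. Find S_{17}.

The fixed point is -3/(1 + 2) = -1, so S_i + 1 = -2(S_{i-1} + 1).
Hence S_i = 4·(-2)^{i-1} - 1.
S_{17} = 4·(-2)^{16} - 1 = 4·65536 - 1 = 262143.

262143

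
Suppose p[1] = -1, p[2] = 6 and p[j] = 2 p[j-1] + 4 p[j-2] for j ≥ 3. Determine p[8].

3968

p[3] = 2(6) + 4(-1) = 8
p[4] = 2(8) + 4(6) = 40
p[5] = 2(40) + 4(8) = 112
p[6] = 2(112) + 4(40) = 384
p[7] = 2(384) + 4(112) = 1216
p[8] = 2(1216) + 4(384) = 3968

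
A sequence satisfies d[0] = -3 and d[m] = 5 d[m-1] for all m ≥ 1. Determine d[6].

d[1] = 5·(-3) = -15
d[2] = 5·(-15) = -75
d[3] = 5·(-75) = -375
d[4] = 5·(-375) = -1875
d[5] = 5·(-1875) = -9375
d[6] = 5·(-9375) = -46875

-46875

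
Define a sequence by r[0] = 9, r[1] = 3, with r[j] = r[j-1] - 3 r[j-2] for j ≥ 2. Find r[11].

-78

r[2] = 3 - 3(9) = -24
r[3] = (-24) - 3(3) = -33
r[4] = (-33) - 3(-24) = 39
r[5] = 39 - 3(-33) = 138
r[6] = 138 - 3(39) = 21
r[7] = 21 - 3(138) = -393
r[8] = (-393) - 3(21) = -456
r[9] = (-456) - 3(-393) = 723
r[10] = 723 - 3(-456) = 2091
r[11] = 2091 - 3(723) = -78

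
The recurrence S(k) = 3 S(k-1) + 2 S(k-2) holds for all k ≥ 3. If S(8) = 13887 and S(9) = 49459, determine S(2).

Rearranging, S(k-2) = (S(k) - 3 S(k-1)) / 2.
S(7) = (49459 - 3·13887) / 2 = 7798/2 = 3899
S(6) = (13887 - 3·3899) / 2 = 2190/2 = 1095
S(5) = (3899 - 3·1095) / 2 = 614/2 = 307
S(4) = (1095 - 3·307) / 2 = 174/2 = 87
S(3) = (307 - 3·87) / 2 = 46/2 = 23
S(2) = (87 - 3·23) / 2 = 18/2 = 9

9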